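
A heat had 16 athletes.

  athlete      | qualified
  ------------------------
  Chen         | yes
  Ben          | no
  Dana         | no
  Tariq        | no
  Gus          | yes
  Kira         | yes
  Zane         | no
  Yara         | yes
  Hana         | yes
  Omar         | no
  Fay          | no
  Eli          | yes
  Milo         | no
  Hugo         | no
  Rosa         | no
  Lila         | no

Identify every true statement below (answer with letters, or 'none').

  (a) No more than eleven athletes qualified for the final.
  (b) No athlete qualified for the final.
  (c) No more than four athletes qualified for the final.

(a)

|A| = 16, |A ∩ B| = 6, |A ∖ B| = 10.
(a) |A ∩ B| ≤ 11: holds.
(b) A ∩ B = ∅ (|A ∩ B| = 0): fails.
(c) |A ∩ B| ≤ 4: fails.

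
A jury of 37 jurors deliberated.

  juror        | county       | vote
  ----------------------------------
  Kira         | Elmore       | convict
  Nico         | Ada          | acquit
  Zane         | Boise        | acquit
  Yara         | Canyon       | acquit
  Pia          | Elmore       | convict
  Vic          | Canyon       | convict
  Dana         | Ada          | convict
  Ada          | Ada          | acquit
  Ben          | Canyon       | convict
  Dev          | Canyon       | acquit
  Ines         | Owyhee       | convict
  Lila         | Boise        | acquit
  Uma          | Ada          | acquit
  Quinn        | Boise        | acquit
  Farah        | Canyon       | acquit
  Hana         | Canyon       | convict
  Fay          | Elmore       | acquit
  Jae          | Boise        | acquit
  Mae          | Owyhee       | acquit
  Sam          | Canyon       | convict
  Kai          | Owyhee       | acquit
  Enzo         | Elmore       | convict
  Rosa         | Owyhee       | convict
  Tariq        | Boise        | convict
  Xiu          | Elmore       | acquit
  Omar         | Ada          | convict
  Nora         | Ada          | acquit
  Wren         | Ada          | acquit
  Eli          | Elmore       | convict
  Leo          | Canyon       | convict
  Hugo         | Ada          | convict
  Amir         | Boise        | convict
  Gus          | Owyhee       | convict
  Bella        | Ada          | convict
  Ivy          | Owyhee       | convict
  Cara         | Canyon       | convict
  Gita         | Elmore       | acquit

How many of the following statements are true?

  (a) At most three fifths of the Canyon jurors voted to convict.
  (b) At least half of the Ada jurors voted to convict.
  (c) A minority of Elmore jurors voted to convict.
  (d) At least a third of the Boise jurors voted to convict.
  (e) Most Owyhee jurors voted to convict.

(a) Canyon: |A| = 9, |A ∩ B| = 6; needs |A ∩ B| / |A| ≤ 3/5 — false.
(b) Ada: |A| = 9, |A ∩ B| = 4; needs |A ∩ B| ≥ |A ∖ B| — false.
(c) Elmore: |A| = 7, |A ∩ B| = 4; needs |A ∩ B| < |A ∖ B| — false.
(d) Boise: |A| = 6, |A ∩ B| = 2; needs |A ∩ B| / |A| ≥ 1/3 — true.
(e) Owyhee: |A| = 6, |A ∩ B| = 4; needs |A ∩ B| > |A ∖ B| — true.

2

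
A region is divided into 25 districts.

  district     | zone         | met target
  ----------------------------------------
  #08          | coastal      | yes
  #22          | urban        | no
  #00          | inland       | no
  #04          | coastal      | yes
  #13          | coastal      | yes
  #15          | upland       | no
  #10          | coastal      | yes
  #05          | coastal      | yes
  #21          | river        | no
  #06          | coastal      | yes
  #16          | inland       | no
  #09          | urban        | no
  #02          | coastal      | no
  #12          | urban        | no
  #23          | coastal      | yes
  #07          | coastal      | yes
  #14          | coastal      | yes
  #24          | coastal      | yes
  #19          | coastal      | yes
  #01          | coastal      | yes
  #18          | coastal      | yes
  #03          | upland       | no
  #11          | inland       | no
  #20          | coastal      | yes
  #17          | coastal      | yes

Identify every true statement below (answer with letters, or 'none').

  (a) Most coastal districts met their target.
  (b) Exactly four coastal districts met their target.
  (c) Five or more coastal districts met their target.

(a), (c)

|A| = 16, |A ∩ B| = 15, |A ∖ B| = 1.
(a) |A ∩ B| > |A ∖ B|: holds.
(b) |A ∩ B| = 4: fails.
(c) |A ∩ B| ≥ 5: holds.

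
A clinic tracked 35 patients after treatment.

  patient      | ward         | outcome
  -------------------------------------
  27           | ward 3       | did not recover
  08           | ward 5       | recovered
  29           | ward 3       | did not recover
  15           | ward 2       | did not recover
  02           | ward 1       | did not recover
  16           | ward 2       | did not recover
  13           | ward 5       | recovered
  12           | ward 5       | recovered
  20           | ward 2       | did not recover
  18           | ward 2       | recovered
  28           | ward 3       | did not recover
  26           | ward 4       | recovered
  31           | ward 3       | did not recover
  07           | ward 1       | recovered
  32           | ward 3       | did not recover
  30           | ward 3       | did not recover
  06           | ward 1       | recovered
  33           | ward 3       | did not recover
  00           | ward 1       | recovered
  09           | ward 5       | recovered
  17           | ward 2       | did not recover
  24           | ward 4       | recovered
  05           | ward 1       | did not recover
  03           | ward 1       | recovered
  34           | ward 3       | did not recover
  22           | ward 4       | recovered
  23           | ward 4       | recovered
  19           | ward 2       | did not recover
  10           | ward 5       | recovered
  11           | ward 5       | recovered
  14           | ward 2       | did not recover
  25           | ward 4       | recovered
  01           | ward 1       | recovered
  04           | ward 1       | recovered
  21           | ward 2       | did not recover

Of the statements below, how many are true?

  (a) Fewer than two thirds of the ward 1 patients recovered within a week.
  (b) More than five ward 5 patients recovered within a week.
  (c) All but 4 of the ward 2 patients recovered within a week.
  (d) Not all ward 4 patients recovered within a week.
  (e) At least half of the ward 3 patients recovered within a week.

1

(a) ward 1: |A| = 8, |A ∩ B| = 6; needs |A ∩ B| / |A| < 2/3 — false.
(b) ward 5: |A| = 6, |A ∩ B| = 6; needs |A ∩ B| > 5 — true.
(c) ward 2: |A| = 8, |A ∩ B| = 1; needs |A ∖ B| = 4 — false.
(d) ward 4: |A| = 5, |A ∩ B| = 5; needs A ⊄ B (|A ∖ B| ≥ 1) — false.
(e) ward 3: |A| = 8, |A ∩ B| = 0; needs |A ∩ B| ≥ |A ∖ B| — false.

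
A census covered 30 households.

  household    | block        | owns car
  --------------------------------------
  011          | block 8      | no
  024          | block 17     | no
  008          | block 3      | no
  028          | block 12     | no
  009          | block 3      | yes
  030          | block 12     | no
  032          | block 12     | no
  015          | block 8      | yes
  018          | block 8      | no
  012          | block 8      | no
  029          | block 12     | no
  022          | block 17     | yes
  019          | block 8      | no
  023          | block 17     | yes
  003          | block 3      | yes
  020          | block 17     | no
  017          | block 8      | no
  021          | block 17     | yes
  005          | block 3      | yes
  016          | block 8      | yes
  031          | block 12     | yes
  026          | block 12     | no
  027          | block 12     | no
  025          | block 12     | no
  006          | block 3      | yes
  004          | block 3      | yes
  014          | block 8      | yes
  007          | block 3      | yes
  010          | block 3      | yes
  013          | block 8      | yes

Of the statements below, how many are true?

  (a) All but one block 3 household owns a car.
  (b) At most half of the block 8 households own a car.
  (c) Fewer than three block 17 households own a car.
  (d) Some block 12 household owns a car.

3

(a) block 3: |A| = 8, |A ∩ B| = 7; needs |A ∖ B| = 1 — true.
(b) block 8: |A| = 9, |A ∩ B| = 4; needs |A ∩ B| ≤ |A ∖ B| — true.
(c) block 17: |A| = 5, |A ∩ B| = 3; needs |A ∩ B| < 3 — false.
(d) block 12: |A| = 8, |A ∩ B| = 1; needs A ∩ B ≠ ∅ (|A ∩ B| ≥ 1) — true.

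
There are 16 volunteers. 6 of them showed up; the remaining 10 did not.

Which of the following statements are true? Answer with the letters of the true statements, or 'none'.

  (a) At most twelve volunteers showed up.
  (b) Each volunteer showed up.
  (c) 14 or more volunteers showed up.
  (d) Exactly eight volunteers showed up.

|A| = 16, |A ∩ B| = 6, |A ∖ B| = 10.
(a) |A ∩ B| ≤ 12: holds.
(b) A ⊆ B, i.e. every element of A is in B (|A ∖ B| = 0): fails.
(c) |A ∩ B| ≥ 14: fails.
(d) |A ∩ B| = 8: fails.

(a)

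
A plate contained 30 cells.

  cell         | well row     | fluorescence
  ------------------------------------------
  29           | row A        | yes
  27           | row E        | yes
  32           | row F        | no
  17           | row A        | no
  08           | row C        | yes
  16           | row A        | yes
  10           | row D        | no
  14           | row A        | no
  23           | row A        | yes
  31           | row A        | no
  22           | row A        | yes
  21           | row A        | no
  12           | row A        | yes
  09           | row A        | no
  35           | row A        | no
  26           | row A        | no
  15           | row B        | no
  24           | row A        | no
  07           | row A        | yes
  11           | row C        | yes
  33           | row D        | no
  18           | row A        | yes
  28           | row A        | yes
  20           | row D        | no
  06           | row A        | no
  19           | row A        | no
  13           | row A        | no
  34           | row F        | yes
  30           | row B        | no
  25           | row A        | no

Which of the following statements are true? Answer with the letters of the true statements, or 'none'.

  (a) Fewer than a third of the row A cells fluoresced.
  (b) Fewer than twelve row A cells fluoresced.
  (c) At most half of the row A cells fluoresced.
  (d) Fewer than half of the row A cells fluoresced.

|A| = 20, |A ∩ B| = 8, |A ∖ B| = 12.
(a) |A ∩ B| / |A| < 1/3: fails.
(b) |A ∩ B| < 12: holds.
(c) |A ∩ B| ≤ |A ∖ B|: holds.
(d) |A ∩ B| < |A ∖ B|: holds.

(b), (c), (d)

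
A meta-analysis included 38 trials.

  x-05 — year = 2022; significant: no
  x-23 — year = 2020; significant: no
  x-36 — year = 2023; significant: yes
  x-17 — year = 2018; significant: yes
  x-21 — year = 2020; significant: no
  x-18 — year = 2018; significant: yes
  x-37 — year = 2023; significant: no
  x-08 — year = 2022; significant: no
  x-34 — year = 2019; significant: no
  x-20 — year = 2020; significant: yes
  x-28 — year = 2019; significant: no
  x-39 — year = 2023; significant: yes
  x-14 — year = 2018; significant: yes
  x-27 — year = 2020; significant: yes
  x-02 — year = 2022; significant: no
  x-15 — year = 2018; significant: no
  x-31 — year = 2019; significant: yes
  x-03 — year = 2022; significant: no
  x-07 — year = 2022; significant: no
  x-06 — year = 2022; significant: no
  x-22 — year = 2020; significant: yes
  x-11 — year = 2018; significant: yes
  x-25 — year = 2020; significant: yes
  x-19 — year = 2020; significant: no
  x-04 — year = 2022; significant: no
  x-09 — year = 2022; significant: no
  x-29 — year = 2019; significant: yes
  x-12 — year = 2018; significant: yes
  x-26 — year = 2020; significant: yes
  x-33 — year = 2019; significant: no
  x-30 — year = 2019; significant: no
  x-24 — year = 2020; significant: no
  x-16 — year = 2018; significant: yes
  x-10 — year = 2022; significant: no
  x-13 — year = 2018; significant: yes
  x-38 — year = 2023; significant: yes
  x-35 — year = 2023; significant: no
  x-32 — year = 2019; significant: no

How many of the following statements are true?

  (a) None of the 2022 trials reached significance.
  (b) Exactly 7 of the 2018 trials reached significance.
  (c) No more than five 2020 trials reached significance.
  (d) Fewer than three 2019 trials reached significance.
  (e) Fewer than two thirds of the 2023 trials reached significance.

5

(a) 2022: |A| = 9, |A ∩ B| = 0; needs A ∩ B = ∅ (|A ∩ B| = 0) — true.
(b) 2018: |A| = 8, |A ∩ B| = 7; needs |A ∩ B| = 7 — true.
(c) 2020: |A| = 9, |A ∩ B| = 5; needs |A ∩ B| ≤ 5 — true.
(d) 2019: |A| = 7, |A ∩ B| = 2; needs |A ∩ B| < 3 — true.
(e) 2023: |A| = 5, |A ∩ B| = 3; needs |A ∩ B| / |A| < 2/3 — true.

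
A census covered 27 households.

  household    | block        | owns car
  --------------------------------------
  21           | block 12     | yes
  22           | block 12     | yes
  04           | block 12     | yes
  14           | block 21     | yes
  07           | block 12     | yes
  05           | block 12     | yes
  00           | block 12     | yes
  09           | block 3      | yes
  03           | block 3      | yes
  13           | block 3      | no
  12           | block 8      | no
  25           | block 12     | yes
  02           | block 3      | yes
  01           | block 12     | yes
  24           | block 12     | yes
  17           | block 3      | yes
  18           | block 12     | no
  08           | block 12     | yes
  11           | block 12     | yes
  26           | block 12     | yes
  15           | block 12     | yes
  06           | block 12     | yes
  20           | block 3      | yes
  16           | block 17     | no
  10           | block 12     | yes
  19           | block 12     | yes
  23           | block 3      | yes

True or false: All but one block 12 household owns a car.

'All but one block 12 household owns a car' holds iff |A ∖ B| = 1.
|A| = 17, |A ∩ B| = 16, |A ∖ B| = 1.
|A ∖ B| = 1, so the statement is true.

True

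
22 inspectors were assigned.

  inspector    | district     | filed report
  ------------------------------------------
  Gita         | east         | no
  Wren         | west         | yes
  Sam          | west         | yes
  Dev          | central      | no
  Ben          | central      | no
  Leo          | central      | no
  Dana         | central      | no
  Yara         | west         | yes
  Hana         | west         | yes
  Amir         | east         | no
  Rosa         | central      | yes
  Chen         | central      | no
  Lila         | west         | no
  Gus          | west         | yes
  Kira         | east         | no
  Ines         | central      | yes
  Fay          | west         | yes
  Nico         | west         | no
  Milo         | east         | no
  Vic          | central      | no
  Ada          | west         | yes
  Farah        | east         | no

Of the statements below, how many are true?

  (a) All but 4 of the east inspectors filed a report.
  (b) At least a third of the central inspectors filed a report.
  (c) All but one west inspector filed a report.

(a) east: |A| = 5, |A ∩ B| = 0; needs |A ∖ B| = 4 — false.
(b) central: |A| = 8, |A ∩ B| = 2; needs |A ∩ B| / |A| ≥ 1/3 — false.
(c) west: |A| = 9, |A ∩ B| = 7; needs |A ∖ B| = 1 — false.

0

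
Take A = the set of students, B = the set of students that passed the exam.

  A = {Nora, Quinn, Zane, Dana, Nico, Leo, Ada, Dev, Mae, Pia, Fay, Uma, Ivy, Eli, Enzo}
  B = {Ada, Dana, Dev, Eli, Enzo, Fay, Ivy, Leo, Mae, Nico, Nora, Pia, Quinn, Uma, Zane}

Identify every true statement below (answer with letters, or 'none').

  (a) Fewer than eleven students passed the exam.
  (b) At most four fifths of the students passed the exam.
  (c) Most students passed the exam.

|A| = 15, |A ∩ B| = 15, |A ∖ B| = 0.
(a) |A ∩ B| < 11: fails.
(b) |A ∩ B| / |A| ≤ 4/5: fails.
(c) |A ∩ B| > |A ∖ B|: holds.

(c)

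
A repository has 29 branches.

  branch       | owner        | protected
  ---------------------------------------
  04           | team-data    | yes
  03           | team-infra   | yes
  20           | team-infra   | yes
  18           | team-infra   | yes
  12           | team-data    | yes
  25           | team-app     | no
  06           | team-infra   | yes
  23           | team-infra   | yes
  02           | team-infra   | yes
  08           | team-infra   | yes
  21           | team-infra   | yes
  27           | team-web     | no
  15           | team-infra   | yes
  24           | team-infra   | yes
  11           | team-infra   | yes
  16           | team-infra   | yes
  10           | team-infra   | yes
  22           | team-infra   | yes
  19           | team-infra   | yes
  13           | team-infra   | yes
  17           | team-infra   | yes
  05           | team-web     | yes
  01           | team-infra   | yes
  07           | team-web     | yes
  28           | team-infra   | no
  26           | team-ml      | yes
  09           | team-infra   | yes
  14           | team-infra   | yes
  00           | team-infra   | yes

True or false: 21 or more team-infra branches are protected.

The determiner here denotes the relation: |A ∩ B| ≥ 21.
|A| = 22, |A ∩ B| = 21, |A ∖ B| = 1.
|A ∩ B| = 21, so the statement is true.

True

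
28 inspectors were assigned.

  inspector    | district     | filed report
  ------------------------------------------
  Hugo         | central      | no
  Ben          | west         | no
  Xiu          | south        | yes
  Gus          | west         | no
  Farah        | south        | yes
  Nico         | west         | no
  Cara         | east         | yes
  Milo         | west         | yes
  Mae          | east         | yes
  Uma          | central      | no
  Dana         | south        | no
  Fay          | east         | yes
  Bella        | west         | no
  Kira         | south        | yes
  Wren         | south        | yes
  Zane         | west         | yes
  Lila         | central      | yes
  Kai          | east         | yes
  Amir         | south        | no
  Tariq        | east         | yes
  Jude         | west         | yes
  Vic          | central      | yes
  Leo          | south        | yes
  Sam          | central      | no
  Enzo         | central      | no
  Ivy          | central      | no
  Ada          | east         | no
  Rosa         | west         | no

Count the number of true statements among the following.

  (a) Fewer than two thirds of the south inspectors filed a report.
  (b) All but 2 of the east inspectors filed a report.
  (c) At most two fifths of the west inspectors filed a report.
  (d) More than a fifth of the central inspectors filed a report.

2

(a) south: |A| = 7, |A ∩ B| = 5; needs |A ∩ B| / |A| < 2/3 — false.
(b) east: |A| = 6, |A ∩ B| = 5; needs |A ∖ B| = 2 — false.
(c) west: |A| = 8, |A ∩ B| = 3; needs |A ∩ B| / |A| ≤ 2/5 — true.
(d) central: |A| = 7, |A ∩ B| = 2; needs |A ∩ B| / |A| > 1/5 — true.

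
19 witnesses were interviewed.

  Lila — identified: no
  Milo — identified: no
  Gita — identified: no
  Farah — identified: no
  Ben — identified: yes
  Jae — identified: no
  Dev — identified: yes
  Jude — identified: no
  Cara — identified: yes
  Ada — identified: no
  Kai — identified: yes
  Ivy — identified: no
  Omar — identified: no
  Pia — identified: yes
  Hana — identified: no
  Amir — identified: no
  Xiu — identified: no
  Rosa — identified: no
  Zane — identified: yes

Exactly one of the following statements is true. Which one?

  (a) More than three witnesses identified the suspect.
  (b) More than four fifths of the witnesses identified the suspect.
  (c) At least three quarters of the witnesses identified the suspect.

|A| = 19, |A ∩ B| = 6, |A ∖ B| = 13.
(a) requires |A ∩ B| > 3: true.
(b) requires |A ∩ B| / |A| > 4/5: false.
(c) requires |A ∩ B| / |A| ≥ 3/4: false.

(a)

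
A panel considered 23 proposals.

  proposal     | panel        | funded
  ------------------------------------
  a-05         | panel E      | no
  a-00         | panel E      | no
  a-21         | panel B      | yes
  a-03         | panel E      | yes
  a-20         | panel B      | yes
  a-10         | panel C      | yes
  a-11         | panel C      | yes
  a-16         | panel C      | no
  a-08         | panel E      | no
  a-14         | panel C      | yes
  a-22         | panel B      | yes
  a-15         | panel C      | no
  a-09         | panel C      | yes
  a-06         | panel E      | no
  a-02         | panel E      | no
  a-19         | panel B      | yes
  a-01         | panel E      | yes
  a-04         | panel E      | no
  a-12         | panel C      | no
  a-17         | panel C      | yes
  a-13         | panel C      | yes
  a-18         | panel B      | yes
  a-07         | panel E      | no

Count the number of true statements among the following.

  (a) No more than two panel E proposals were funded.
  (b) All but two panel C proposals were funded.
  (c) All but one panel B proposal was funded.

(a) panel E: |A| = 9, |A ∩ B| = 2; needs |A ∩ B| ≤ 2 — true.
(b) panel C: |A| = 9, |A ∩ B| = 6; needs |A ∖ B| = 2 — false.
(c) panel B: |A| = 5, |A ∩ B| = 5; needs |A ∖ B| = 1 — false.

1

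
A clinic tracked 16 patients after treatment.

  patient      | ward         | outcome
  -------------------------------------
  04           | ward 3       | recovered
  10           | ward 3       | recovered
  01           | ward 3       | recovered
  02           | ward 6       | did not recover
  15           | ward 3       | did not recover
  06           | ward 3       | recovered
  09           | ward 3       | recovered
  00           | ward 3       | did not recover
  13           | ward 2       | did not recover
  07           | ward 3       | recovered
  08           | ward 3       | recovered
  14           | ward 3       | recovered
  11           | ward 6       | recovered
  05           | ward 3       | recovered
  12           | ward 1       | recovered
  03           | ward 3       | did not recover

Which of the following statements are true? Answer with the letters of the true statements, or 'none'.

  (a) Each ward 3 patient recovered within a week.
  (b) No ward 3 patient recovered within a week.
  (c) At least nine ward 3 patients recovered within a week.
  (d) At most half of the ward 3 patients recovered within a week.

(c)

|A| = 12, |A ∩ B| = 9, |A ∖ B| = 3.
(a) A ⊆ B, i.e. every element of A is in B (|A ∖ B| = 0): fails.
(b) A ∩ B = ∅ (|A ∩ B| = 0): fails.
(c) |A ∩ B| ≥ 9: holds.
(d) |A ∩ B| ≤ |A ∖ B|: fails.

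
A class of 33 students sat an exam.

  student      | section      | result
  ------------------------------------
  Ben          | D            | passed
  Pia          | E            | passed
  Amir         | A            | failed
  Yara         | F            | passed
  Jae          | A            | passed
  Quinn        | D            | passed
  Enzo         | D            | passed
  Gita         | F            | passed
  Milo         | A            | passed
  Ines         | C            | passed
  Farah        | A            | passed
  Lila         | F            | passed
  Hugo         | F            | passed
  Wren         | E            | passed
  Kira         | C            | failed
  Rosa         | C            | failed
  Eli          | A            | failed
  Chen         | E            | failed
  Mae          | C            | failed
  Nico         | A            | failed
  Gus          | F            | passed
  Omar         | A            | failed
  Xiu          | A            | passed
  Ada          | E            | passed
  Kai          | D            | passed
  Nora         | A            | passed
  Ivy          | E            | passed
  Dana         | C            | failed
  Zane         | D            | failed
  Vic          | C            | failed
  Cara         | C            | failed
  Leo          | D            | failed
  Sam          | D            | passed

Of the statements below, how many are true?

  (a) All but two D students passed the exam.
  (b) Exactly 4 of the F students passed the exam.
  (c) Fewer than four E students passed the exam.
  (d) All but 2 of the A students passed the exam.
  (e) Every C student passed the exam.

(a) D: |A| = 7, |A ∩ B| = 5; needs |A ∖ B| = 2 — true.
(b) F: |A| = 5, |A ∩ B| = 5; needs |A ∩ B| = 4 — false.
(c) E: |A| = 5, |A ∩ B| = 4; needs |A ∩ B| < 4 — false.
(d) A: |A| = 9, |A ∩ B| = 5; needs |A ∖ B| = 2 — false.
(e) C: |A| = 7, |A ∩ B| = 1; needs A ⊆ B, i.e. every element of A is in B (|A ∖ B| = 0) — false.

1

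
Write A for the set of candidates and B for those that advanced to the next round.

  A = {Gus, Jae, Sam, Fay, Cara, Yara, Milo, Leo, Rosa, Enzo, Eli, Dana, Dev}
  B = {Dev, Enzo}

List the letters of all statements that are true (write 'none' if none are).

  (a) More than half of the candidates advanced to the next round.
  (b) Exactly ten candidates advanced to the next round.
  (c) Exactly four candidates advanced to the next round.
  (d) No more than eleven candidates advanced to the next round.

|A| = 13, |A ∩ B| = 2, |A ∖ B| = 11.
(a) |A ∩ B| > |A ∖ B|: fails.
(b) |A ∩ B| = 10: fails.
(c) |A ∩ B| = 4: fails.
(d) |A ∩ B| ≤ 11: holds.

(d)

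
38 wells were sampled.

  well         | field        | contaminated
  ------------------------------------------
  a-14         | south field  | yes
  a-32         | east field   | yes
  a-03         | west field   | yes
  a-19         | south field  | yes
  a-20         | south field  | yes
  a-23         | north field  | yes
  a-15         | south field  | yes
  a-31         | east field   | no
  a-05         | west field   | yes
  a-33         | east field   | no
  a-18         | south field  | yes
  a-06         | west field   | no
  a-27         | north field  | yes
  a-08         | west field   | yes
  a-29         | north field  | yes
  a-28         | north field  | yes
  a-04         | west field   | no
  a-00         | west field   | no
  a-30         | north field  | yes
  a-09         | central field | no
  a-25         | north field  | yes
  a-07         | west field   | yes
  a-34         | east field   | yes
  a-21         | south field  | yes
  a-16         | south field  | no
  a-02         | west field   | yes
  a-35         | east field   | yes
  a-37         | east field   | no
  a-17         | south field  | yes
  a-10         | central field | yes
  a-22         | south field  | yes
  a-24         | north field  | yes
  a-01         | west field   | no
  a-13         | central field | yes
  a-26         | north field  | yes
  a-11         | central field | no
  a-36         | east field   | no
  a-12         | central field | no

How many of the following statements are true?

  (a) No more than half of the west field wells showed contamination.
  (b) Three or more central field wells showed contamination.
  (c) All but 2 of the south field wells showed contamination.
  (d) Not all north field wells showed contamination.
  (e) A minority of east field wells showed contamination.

(a) west field: |A| = 9, |A ∩ B| = 5; needs |A ∩ B| ≤ |A ∖ B| — false.
(b) central field: |A| = 5, |A ∩ B| = 2; needs |A ∩ B| ≥ 3 — false.
(c) south field: |A| = 9, |A ∩ B| = 8; needs |A ∖ B| = 2 — false.
(d) north field: |A| = 8, |A ∩ B| = 8; needs A ⊄ B (|A ∖ B| ≥ 1) — false.
(e) east field: |A| = 7, |A ∩ B| = 3; needs |A ∩ B| < |A ∖ B| — true.

1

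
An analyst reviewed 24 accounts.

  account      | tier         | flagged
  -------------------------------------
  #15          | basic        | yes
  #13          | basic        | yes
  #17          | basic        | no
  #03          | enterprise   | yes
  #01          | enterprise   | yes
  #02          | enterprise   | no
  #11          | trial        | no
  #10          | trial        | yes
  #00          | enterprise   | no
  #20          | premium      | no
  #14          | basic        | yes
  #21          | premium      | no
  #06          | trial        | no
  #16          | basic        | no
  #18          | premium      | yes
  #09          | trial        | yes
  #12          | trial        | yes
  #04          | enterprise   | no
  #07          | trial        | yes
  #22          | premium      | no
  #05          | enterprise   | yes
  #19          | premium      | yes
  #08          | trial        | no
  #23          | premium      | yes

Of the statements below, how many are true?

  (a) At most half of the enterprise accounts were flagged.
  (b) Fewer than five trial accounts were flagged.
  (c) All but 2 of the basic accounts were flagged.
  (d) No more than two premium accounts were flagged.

(a) enterprise: |A| = 6, |A ∩ B| = 3; needs |A ∩ B| ≤ |A ∖ B| — true.
(b) trial: |A| = 7, |A ∩ B| = 4; needs |A ∩ B| < 5 — true.
(c) basic: |A| = 5, |A ∩ B| = 3; needs |A ∖ B| = 2 — true.
(d) premium: |A| = 6, |A ∩ B| = 3; needs |A ∩ B| ≤ 2 — false.

3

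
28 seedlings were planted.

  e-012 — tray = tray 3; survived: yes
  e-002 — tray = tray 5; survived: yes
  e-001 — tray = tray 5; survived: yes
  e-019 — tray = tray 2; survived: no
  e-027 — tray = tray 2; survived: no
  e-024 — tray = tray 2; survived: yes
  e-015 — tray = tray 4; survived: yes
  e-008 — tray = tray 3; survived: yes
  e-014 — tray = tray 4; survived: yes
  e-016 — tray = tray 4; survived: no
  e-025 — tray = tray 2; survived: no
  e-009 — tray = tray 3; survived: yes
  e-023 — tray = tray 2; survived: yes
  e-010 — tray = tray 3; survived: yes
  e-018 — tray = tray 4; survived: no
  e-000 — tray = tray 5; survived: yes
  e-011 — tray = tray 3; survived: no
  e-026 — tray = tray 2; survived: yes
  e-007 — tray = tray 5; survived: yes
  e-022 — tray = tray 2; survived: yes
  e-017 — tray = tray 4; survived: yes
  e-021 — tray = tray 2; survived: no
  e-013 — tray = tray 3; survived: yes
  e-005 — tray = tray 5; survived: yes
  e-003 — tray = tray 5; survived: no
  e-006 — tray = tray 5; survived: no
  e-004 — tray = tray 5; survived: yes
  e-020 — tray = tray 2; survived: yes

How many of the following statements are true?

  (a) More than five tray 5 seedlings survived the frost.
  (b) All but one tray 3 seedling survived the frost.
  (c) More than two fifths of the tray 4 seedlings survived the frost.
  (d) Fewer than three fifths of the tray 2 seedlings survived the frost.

4

(a) tray 5: |A| = 8, |A ∩ B| = 6; needs |A ∩ B| > 5 — true.
(b) tray 3: |A| = 6, |A ∩ B| = 5; needs |A ∖ B| = 1 — true.
(c) tray 4: |A| = 5, |A ∩ B| = 3; needs |A ∩ B| / |A| > 2/5 — true.
(d) tray 2: |A| = 9, |A ∩ B| = 5; needs |A ∩ B| / |A| < 3/5 — true.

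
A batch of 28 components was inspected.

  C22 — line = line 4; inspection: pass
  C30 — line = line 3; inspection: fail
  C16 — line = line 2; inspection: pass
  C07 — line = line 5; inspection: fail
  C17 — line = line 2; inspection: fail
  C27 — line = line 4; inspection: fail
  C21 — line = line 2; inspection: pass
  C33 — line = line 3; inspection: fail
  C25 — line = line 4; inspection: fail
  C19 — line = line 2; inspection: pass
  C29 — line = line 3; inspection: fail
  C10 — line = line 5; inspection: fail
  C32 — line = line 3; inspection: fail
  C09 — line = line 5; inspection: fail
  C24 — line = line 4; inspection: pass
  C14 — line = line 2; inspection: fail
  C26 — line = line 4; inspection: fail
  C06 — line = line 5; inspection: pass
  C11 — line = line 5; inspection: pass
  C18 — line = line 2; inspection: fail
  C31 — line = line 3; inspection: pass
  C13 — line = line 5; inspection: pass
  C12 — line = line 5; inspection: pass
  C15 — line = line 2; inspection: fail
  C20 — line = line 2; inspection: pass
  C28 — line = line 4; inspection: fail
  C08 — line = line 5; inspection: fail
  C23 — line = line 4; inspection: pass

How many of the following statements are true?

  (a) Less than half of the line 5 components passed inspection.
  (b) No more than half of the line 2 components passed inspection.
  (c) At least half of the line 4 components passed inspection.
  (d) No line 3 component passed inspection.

(a) line 5: |A| = 8, |A ∩ B| = 4; needs |A ∩ B| < |A ∖ B| — false.
(b) line 2: |A| = 8, |A ∩ B| = 4; needs |A ∩ B| ≤ |A ∖ B| — true.
(c) line 4: |A| = 7, |A ∩ B| = 3; needs |A ∩ B| ≥ |A ∖ B| — false.
(d) line 3: |A| = 5, |A ∩ B| = 1; needs A ∩ B = ∅ (|A ∩ B| = 0) — false.

1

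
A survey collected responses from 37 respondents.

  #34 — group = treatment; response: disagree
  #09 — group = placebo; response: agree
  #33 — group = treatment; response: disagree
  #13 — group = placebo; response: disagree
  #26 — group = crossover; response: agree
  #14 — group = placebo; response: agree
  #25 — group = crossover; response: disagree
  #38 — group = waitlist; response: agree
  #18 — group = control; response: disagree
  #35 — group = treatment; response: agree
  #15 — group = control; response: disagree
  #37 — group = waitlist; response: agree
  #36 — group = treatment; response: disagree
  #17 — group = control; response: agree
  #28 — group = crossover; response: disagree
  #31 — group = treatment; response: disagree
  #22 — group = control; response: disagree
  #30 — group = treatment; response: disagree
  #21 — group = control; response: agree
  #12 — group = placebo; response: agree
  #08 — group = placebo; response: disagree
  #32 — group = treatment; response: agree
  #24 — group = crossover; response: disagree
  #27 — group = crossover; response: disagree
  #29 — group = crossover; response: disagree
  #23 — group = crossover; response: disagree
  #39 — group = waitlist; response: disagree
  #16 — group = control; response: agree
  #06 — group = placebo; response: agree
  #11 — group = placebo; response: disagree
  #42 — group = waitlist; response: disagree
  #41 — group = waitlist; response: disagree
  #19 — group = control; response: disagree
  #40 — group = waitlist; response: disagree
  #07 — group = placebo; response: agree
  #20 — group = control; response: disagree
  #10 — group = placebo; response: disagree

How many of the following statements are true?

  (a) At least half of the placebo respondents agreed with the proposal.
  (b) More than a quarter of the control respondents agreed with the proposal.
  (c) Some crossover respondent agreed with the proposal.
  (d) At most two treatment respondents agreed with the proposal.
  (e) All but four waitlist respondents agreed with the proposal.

5

(a) placebo: |A| = 9, |A ∩ B| = 5; needs |A ∩ B| ≥ |A ∖ B| — true.
(b) control: |A| = 8, |A ∩ B| = 3; needs |A ∩ B| / |A| > 1/4 — true.
(c) crossover: |A| = 7, |A ∩ B| = 1; needs A ∩ B ≠ ∅ (|A ∩ B| ≥ 1) — true.
(d) treatment: |A| = 7, |A ∩ B| = 2; needs |A ∩ B| ≤ 2 — true.
(e) waitlist: |A| = 6, |A ∩ B| = 2; needs |A ∖ B| = 4 — true.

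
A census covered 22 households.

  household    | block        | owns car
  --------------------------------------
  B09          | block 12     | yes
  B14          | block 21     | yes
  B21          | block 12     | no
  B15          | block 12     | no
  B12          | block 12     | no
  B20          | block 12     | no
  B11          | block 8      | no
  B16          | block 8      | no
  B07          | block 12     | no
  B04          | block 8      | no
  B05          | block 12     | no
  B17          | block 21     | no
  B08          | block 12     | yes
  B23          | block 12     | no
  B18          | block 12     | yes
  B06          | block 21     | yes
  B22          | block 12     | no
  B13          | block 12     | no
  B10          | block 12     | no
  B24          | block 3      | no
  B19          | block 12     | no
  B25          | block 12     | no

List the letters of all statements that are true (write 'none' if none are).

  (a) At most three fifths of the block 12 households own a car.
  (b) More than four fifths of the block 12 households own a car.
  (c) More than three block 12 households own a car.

(a)

|A| = 15, |A ∩ B| = 3, |A ∖ B| = 12.
(a) |A ∩ B| / |A| ≤ 3/5: holds.
(b) |A ∩ B| / |A| > 4/5: fails.
(c) |A ∩ B| > 3: fails.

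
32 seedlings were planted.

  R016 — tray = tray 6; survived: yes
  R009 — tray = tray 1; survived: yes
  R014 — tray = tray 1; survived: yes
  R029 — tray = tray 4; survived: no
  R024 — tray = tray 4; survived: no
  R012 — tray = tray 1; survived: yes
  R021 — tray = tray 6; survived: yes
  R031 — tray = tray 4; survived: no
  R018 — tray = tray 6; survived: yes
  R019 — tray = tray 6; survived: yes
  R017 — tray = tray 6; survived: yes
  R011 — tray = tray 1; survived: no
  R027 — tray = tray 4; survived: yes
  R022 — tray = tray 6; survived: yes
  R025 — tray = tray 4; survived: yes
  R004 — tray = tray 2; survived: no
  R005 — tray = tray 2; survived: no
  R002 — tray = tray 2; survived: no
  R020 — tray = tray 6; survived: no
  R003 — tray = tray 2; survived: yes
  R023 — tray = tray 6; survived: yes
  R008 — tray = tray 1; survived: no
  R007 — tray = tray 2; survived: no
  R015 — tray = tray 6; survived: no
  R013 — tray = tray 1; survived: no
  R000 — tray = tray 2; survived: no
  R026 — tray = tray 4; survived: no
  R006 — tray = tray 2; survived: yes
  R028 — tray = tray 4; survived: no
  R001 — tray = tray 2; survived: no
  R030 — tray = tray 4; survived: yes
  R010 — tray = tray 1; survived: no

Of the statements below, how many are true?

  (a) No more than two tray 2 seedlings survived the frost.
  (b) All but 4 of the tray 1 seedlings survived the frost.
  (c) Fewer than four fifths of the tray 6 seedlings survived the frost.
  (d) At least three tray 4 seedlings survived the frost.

(a) tray 2: |A| = 8, |A ∩ B| = 2; needs |A ∩ B| ≤ 2 — true.
(b) tray 1: |A| = 7, |A ∩ B| = 3; needs |A ∖ B| = 4 — true.
(c) tray 6: |A| = 9, |A ∩ B| = 7; needs |A ∩ B| / |A| < 4/5 — true.
(d) tray 4: |A| = 8, |A ∩ B| = 3; needs |A ∩ B| ≥ 3 — true.

4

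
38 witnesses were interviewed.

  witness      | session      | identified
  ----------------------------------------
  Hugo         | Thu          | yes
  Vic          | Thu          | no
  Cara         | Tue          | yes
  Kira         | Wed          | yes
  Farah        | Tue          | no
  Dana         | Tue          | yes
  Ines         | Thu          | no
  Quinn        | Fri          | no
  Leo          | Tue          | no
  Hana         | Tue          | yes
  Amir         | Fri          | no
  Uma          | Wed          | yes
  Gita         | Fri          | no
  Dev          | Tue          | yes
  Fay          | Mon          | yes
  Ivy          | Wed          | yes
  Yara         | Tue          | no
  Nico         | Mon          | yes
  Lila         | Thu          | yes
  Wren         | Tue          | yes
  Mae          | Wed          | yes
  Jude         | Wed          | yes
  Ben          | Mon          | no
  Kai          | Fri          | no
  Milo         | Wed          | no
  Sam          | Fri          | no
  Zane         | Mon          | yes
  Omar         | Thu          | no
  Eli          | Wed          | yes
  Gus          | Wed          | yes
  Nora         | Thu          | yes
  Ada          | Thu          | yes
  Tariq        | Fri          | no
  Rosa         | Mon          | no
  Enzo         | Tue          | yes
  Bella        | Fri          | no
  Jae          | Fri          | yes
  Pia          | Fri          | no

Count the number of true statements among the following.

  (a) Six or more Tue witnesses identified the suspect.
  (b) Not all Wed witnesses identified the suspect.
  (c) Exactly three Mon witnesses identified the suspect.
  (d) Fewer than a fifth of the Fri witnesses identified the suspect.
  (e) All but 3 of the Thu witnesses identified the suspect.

(a) Tue: |A| = 9, |A ∩ B| = 6; needs |A ∩ B| ≥ 6 — true.
(b) Wed: |A| = 8, |A ∩ B| = 7; needs A ⊄ B (|A ∖ B| ≥ 1) — true.
(c) Mon: |A| = 5, |A ∩ B| = 3; needs |A ∩ B| = 3 — true.
(d) Fri: |A| = 9, |A ∩ B| = 1; needs |A ∩ B| / |A| < 1/5 — true.
(e) Thu: |A| = 7, |A ∩ B| = 4; needs |A ∖ B| = 3 — true.

5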